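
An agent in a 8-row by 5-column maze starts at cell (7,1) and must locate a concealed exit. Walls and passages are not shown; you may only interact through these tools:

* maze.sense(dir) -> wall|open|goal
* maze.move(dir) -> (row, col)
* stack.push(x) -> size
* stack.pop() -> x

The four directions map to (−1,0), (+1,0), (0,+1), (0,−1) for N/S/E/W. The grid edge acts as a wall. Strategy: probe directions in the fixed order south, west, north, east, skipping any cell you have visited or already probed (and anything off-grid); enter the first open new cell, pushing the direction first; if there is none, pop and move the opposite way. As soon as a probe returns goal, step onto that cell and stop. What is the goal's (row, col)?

$ sense dir=west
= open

$ push x=west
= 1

$ move dir=west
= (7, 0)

$ sense dir=north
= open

$ push x=north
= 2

$ move dir=north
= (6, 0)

$ sense dir=north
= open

$ push x=north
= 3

$ move dir=north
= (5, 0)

$ sense dir=north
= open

$ push x=north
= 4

$ move dir=north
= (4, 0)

$ sense dir=north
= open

$ push x=north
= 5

$ move dir=north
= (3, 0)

$ sense dir=north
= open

$ push x=north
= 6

$ move dir=north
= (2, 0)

$ sense dir=north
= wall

$ sense dir=east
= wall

$ pop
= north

$ move dir=south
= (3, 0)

$ sense dir=east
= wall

$ pop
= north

$ move dir=south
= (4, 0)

$ sense dir=east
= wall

$ pop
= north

$ move dir=south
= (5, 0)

$ sense dir=east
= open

$ push x=east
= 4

$ move dir=east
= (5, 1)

$ sense dir=south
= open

$ push x=south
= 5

$ move dir=south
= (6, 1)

$ sense dir=east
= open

$ push x=east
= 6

$ move dir=east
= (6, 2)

$ sense dir=south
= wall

$ sense dir=north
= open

$ push x=north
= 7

$ move dir=north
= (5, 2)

$ sense dir=north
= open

$ push x=north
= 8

$ move dir=north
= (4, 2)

$ sense dir=north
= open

$ push x=north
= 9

$ move dir=north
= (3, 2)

$ sense dir=north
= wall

$ sense dir=east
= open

$ push x=east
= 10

$ move dir=east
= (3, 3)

$ sense dir=south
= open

$ push x=south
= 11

$ move dir=south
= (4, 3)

$ sense dir=south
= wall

$ sense dir=east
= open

$ push x=east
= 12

$ move dir=east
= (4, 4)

$ sense dir=south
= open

$ push x=south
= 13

$ move dir=south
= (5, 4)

$ sense dir=south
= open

$ push x=south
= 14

$ move dir=south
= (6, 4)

$ sense dir=south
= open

$ push x=south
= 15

$ move dir=south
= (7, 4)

$ sense dir=west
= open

$ push x=west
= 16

$ move dir=west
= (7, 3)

$ sense dir=north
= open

$ push x=north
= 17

$ move dir=north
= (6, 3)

$ pop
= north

$ move dir=south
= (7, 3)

$ pop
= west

$ move dir=east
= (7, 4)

$ pop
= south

$ move dir=north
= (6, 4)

$ pop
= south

$ move dir=north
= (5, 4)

$ pop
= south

$ move dir=north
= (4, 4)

$ sense dir=north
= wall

$ pop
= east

$ move dir=west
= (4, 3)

$ pop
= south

$ move dir=north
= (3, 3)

$ sense dir=north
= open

$ push x=north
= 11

$ move dir=north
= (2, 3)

$ sense dir=north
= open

$ push x=north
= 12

$ move dir=north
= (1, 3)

$ sense dir=west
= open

$ push x=west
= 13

$ move dir=west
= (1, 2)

$ sense dir=west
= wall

$ sense dir=north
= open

$ push x=north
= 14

$ move dir=north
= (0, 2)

$ sense dir=west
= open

$ push x=west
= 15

$ move dir=west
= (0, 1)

$ sense dir=west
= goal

$ move dir=west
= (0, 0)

Answer: (0, 0)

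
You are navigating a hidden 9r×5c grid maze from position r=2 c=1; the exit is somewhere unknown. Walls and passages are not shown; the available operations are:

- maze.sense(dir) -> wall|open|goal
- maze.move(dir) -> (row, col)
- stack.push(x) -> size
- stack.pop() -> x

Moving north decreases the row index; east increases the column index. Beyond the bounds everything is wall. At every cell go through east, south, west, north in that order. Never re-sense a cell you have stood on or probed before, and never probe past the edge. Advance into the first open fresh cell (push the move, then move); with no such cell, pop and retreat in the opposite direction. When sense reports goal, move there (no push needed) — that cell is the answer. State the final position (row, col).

Do: maze.sense[dir=east]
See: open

Do: stack.push[x=east]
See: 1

Do: maze.move[dir=east]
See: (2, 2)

Do: maze.sense[dir=east]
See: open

Do: stack.push[x=east]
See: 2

Do: maze.move[dir=east]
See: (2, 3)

Do: maze.sense[dir=east]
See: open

Do: stack.push[x=east]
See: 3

Do: maze.move[dir=east]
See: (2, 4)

Do: maze.sense[dir=south]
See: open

Do: stack.push[x=south]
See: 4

Do: maze.move[dir=south]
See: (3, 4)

Do: maze.sense[dir=south]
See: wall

Do: maze.sense[dir=west]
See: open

Do: stack.push[x=west]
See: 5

Do: maze.move[dir=west]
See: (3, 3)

Do: maze.sense[dir=south]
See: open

Do: stack.push[x=south]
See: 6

Do: maze.move[dir=south]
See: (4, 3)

Do: maze.sense[dir=south]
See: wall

Do: maze.sense[dir=west]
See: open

Do: stack.push[x=west]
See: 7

Do: maze.move[dir=west]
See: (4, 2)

Do: maze.sense[dir=south]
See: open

Do: stack.push[x=south]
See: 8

Do: maze.move[dir=south]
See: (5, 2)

Do: maze.sense[dir=south]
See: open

Do: stack.push[x=south]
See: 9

Do: maze.move[dir=south]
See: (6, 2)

Do: maze.sense[dir=east]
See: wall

Do: maze.sense[dir=south]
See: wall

Do: maze.sense[dir=west]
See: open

Do: stack.push[x=west]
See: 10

Do: maze.move[dir=west]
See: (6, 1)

Do: maze.sense[dir=south]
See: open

Do: stack.push[x=south]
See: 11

Do: maze.move[dir=south]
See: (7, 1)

Do: maze.sense[dir=south]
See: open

Do: stack.push[x=south]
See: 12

Do: maze.move[dir=south]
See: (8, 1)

Do: maze.sense[dir=east]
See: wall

Do: maze.sense[dir=west]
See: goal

Do: maze.move[dir=west]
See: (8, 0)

Answer: (8, 0)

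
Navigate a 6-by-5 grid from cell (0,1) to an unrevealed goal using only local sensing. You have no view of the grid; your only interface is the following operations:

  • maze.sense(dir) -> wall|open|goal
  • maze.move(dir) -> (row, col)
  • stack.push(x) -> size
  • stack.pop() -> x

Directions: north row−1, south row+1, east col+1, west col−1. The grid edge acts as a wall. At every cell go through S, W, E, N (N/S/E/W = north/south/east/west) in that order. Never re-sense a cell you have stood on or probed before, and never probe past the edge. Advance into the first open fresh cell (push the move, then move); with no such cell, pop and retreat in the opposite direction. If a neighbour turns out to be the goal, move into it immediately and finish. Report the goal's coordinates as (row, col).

$ sense south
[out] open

$ push south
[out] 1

$ move south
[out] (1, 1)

$ sense south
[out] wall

$ sense west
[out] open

$ push west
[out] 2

$ move west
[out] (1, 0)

$ sense south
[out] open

$ push south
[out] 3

$ move south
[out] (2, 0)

$ sense south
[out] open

$ push south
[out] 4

$ move south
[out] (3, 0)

$ sense south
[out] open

$ push south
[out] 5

$ move south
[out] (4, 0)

$ sense south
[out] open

$ push south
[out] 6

$ move south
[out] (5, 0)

$ sense east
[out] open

$ push east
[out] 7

$ move east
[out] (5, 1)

$ sense east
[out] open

$ push east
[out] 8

$ move east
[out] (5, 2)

$ sense east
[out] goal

$ move east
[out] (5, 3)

Answer: (5, 3)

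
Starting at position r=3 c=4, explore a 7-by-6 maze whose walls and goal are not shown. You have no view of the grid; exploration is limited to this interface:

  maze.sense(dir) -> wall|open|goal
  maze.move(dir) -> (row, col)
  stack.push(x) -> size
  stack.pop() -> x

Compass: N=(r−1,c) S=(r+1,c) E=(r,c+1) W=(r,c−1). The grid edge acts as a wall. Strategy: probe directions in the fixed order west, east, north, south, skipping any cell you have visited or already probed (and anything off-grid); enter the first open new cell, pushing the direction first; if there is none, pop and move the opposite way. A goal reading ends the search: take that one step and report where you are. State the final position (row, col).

! 1. maze.sense(dir='west') => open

! 2. stack.push(x='west') => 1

! 3. maze.move(dir='west') => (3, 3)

! 4. maze.sense(dir='west') => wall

! 5. maze.sense(dir='north') => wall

! 6. maze.sense(dir='south') => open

! 7. stack.push(x='south') => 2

! 8. maze.move(dir='south') => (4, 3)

! 9. maze.sense(dir='west') => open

! 10. stack.push(x='west') => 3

! 11. maze.move(dir='west') => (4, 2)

! 12. maze.sense(dir='west') => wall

! 13. maze.sense(dir='south') => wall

! 14. stack.pop() => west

! 15. maze.move(dir='east') => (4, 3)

! 16. maze.sense(dir='east') => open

! 17. stack.push(x='east') => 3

! 18. maze.move(dir='east') => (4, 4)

! 19. maze.sense(dir='east') => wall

! 20. maze.sense(dir='south') => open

! 21. stack.push(x='south') => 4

! 22. maze.move(dir='south') => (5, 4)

! 23. maze.sense(dir='west') => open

! 24. stack.push(x='west') => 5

! 25. maze.move(dir='west') => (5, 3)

! 26. maze.sense(dir='south') => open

! 27. stack.push(x='south') => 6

! 28. maze.move(dir='south') => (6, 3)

! 29. maze.sense(dir='west') => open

! 30. stack.push(x='west') => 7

! 31. maze.move(dir='west') => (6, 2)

! 32. maze.sense(dir='west') => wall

! 33. stack.pop() => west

! 34. maze.move(dir='east') => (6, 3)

! 35. maze.sense(dir='east') => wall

! 36. stack.pop() => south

! 37. maze.move(dir='north') => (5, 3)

! 38. stack.pop() => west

! 39. maze.move(dir='east') => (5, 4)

! 40. maze.sense(dir='east') => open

! 41. stack.push(x='east') => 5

! 42. maze.move(dir='east') => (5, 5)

! 43. maze.sense(dir='south') => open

! 44. stack.push(x='south') => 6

! 45. maze.move(dir='south') => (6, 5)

! 46. stack.pop() => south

! 47. maze.move(dir='north') => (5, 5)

! 48. stack.pop() => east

! 49. maze.move(dir='west') => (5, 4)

! 50. stack.pop() => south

! 51. maze.move(dir='north') => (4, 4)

! 52. stack.pop() => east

! 53. maze.move(dir='west') => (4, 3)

! 54. stack.pop() => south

! 55. maze.move(dir='north') => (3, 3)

! 56. stack.pop() => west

! 57. maze.move(dir='east') => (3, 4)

! 58. maze.sense(dir='east') => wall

! 59. maze.sense(dir='north') => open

! 60. stack.push(x='north') => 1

! 61. maze.move(dir='north') => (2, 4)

! 62. maze.sense(dir='east') => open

! 63. stack.push(x='east') => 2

! 64. maze.move(dir='east') => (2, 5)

! 65. maze.sense(dir='north') => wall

! 66. stack.pop() => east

! 67. maze.move(dir='west') => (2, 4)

! 68. maze.sense(dir='north') => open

! 69. stack.push(x='north') => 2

! 70. maze.move(dir='north') => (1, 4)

! 71. maze.sense(dir='west') => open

! 72. stack.push(x='west') => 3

! 73. maze.move(dir='west') => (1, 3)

! 74. maze.sense(dir='west') => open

! 75. stack.push(x='west') => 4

! 76. maze.move(dir='west') => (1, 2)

! 77. maze.sense(dir='west') => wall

! 78. maze.sense(dir='north') => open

! 79. stack.push(x='north') => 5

! 80. maze.move(dir='north') => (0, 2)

! 81. maze.sense(dir='west') => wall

! 82. maze.sense(dir='east') => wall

! 83. stack.pop() => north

! 84. maze.move(dir='south') => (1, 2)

! 85. maze.sense(dir='south') => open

! 86. stack.push(x='south') => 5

! 87. maze.move(dir='south') => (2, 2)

! 88. maze.sense(dir='west') => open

! 89. stack.push(x='west') => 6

! 90. maze.move(dir='west') => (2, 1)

! 91. maze.sense(dir='west') => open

! 92. stack.push(x='west') => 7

! 93. maze.move(dir='west') => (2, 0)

! 94. maze.sense(dir='north') => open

! 95. stack.push(x='north') => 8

! 96. maze.move(dir='north') => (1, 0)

! 97. maze.sense(dir='north') => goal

! 98. maze.move(dir='north') => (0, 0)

Answer: (0, 0)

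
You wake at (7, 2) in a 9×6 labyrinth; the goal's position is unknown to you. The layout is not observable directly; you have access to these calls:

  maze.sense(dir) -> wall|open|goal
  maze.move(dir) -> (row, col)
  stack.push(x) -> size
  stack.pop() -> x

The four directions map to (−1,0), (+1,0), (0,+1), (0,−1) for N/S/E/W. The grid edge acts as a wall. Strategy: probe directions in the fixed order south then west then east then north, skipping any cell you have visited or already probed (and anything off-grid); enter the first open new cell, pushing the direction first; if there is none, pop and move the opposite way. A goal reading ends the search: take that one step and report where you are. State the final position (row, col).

>>> maze.sense dir: south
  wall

>>> maze.sense dir: west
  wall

>>> maze.sense dir: east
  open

>>> stack.push x: east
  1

>>> maze.move dir: east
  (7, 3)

>>> maze.sense dir: south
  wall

>>> maze.sense dir: east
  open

>>> stack.push x: east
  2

>>> maze.move dir: east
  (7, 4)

>>> maze.sense dir: south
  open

>>> stack.push x: south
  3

>>> maze.move dir: south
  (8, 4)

>>> maze.sense dir: east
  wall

>>> stack.pop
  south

>>> maze.move dir: north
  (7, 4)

>>> maze.sense dir: east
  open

>>> stack.push x: east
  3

>>> maze.move dir: east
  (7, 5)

>>> maze.sense dir: north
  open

>>> stack.push x: north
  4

>>> maze.move dir: north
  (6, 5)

>>> maze.sense dir: west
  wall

>>> maze.sense dir: north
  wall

>>> stack.pop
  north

>>> maze.move dir: south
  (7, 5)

>>> stack.pop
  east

>>> maze.move dir: west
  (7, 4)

>>> stack.pop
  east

>>> maze.move dir: west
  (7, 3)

>>> maze.sense dir: north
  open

>>> stack.push x: north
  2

>>> maze.move dir: north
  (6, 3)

>>> maze.sense dir: west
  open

>>> stack.push x: west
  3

>>> maze.move dir: west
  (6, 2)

>>> maze.sense dir: west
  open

>>> stack.push x: west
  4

>>> maze.move dir: west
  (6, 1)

>>> maze.sense dir: west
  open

>>> stack.push x: west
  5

>>> maze.move dir: west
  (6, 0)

>>> maze.sense dir: south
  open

>>> stack.push x: south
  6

>>> maze.move dir: south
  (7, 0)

>>> maze.sense dir: south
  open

>>> stack.push x: south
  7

>>> maze.move dir: south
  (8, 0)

>>> maze.sense dir: east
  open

>>> stack.push x: east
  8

>>> maze.move dir: east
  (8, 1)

>>> stack.pop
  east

>>> maze.move dir: west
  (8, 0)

>>> stack.pop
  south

>>> maze.move dir: north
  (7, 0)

>>> stack.pop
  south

>>> maze.move dir: north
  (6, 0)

>>> maze.sense dir: north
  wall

>>> stack.pop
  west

>>> maze.move dir: east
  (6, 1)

>>> maze.sense dir: north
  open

>>> stack.push x: north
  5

>>> maze.move dir: north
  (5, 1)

>>> maze.sense dir: east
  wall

>>> maze.sense dir: north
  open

>>> stack.push x: north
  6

>>> maze.move dir: north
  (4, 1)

>>> maze.sense dir: west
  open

>>> stack.push x: west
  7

>>> maze.move dir: west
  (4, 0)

>>> maze.sense dir: north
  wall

>>> stack.pop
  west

>>> maze.move dir: east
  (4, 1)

>>> maze.sense dir: east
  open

>>> stack.push x: east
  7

>>> maze.move dir: east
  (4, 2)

>>> maze.sense dir: east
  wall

>>> maze.sense dir: north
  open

>>> stack.push x: north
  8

>>> maze.move dir: north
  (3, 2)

>>> maze.sense dir: west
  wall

>>> maze.sense dir: east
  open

>>> stack.push x: east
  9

>>> maze.move dir: east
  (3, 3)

>>> maze.sense dir: east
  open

>>> stack.push x: east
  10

>>> maze.move dir: east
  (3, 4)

>>> maze.sense dir: south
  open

>>> stack.push x: south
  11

>>> maze.move dir: south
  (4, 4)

>>> maze.sense dir: south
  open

>>> stack.push x: south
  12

>>> maze.move dir: south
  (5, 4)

>>> maze.sense dir: west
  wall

>>> stack.pop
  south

>>> maze.move dir: north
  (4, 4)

>>> maze.sense dir: east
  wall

>>> stack.pop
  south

>>> maze.move dir: north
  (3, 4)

>>> maze.sense dir: east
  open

>>> stack.push x: east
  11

>>> maze.move dir: east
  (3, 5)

>>> maze.sense dir: north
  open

>>> stack.push x: north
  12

>>> maze.move dir: north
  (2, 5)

>>> maze.sense dir: west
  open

>>> stack.push x: west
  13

>>> maze.move dir: west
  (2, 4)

>>> maze.sense dir: west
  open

>>> stack.push x: west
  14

>>> maze.move dir: west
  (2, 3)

>>> maze.sense dir: west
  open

>>> stack.push x: west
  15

>>> maze.move dir: west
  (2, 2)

>>> maze.sense dir: west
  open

>>> stack.push x: west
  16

>>> maze.move dir: west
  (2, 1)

>>> maze.sense dir: west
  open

>>> stack.push x: west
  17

>>> maze.move dir: west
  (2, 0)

>>> maze.sense dir: north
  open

>>> stack.push x: north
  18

>>> maze.move dir: north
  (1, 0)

>>> maze.sense dir: east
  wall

>>> maze.sense dir: north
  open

>>> stack.push x: north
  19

>>> maze.move dir: north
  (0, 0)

>>> maze.sense dir: east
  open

>>> stack.push x: east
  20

>>> maze.move dir: east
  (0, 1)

>>> maze.sense dir: east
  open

>>> stack.push x: east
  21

>>> maze.move dir: east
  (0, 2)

>>> maze.sense dir: south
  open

>>> stack.push x: south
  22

>>> maze.move dir: south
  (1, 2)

>>> maze.sense dir: east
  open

>>> stack.push x: east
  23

>>> maze.move dir: east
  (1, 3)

>>> maze.sense dir: east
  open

>>> stack.push x: east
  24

>>> maze.move dir: east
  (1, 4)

>>> maze.sense dir: east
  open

>>> stack.push x: east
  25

>>> maze.move dir: east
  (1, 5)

>>> maze.sense dir: north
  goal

>>> maze.move dir: north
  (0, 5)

Answer: (0, 5)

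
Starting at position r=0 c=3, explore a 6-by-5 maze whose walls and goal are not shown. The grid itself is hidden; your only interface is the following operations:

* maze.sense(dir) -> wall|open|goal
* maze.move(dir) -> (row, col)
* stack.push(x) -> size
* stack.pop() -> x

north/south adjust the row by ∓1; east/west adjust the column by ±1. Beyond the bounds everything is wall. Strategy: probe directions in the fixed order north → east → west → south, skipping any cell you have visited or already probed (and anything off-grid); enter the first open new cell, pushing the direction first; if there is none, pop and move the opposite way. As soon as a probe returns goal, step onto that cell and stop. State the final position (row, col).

Do: maze.sense[dir→east]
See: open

Do: stack.push[x→east]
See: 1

Do: maze.move[dir→east]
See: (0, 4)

Do: maze.sense[dir→south]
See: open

Do: stack.push[x→south]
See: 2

Do: maze.move[dir→south]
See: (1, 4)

Do: maze.sense[dir→west]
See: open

Do: stack.push[x→west]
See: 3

Do: maze.move[dir→west]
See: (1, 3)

Do: maze.sense[dir→west]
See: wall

Do: maze.sense[dir→south]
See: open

Do: stack.push[x→south]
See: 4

Do: maze.move[dir→south]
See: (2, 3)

Do: maze.sense[dir→east]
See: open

Do: stack.push[x→east]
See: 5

Do: maze.move[dir→east]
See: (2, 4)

Do: maze.sense[dir→south]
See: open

Do: stack.push[x→south]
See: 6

Do: maze.move[dir→south]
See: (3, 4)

Do: maze.sense[dir→west]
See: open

Do: stack.push[x→west]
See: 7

Do: maze.move[dir→west]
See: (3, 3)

Do: maze.sense[dir→west]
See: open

Do: stack.push[x→west]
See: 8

Do: maze.move[dir→west]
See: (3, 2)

Do: maze.sense[dir→north]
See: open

Do: stack.push[x→north]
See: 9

Do: maze.move[dir→north]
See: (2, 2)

Do: maze.sense[dir→west]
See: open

Do: stack.push[x→west]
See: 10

Do: maze.move[dir→west]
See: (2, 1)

Do: maze.sense[dir→north]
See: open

Do: stack.push[x→north]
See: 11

Do: maze.move[dir→north]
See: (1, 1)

Do: maze.sense[dir→north]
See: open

Do: stack.push[x→north]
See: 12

Do: maze.move[dir→north]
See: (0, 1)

Do: maze.sense[dir→east]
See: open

Do: stack.push[x→east]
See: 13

Do: maze.move[dir→east]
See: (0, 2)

Do: stack.pop[]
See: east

Do: maze.move[dir→west]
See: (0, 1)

Do: maze.sense[dir→west]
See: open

Do: stack.push[x→west]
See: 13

Do: maze.move[dir→west]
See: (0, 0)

Do: maze.sense[dir→south]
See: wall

Do: stack.pop[]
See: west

Do: maze.move[dir→east]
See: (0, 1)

Do: stack.pop[]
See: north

Do: maze.move[dir→south]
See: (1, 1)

Do: stack.pop[]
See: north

Do: maze.move[dir→south]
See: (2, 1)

Do: maze.sense[dir→west]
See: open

Do: stack.push[x→west]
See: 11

Do: maze.move[dir→west]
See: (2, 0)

Do: maze.sense[dir→south]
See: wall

Do: stack.pop[]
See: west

Do: maze.move[dir→east]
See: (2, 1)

Do: maze.sense[dir→south]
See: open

Do: stack.push[x→south]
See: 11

Do: maze.move[dir→south]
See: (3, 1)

Do: maze.sense[dir→south]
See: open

Do: stack.push[x→south]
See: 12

Do: maze.move[dir→south]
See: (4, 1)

Do: maze.sense[dir→east]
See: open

Do: stack.push[x→east]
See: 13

Do: maze.move[dir→east]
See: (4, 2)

Do: maze.sense[dir→east]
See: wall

Do: maze.sense[dir→south]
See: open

Do: stack.push[x→south]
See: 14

Do: maze.move[dir→south]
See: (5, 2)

Do: maze.sense[dir→east]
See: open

Do: stack.push[x→east]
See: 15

Do: maze.move[dir→east]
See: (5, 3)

Do: maze.sense[dir→east]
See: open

Do: stack.push[x→east]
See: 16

Do: maze.move[dir→east]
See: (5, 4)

Do: maze.sense[dir→north]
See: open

Do: stack.push[x→north]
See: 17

Do: maze.move[dir→north]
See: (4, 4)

Do: stack.pop[]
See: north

Do: maze.move[dir→south]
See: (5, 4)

Do: stack.pop[]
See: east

Do: maze.move[dir→west]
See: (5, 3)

Do: stack.pop[]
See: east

Do: maze.move[dir→west]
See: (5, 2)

Do: maze.sense[dir→west]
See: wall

Do: stack.pop[]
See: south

Do: maze.move[dir→north]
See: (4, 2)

Do: stack.pop[]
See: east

Do: maze.move[dir→west]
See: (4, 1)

Do: maze.sense[dir→west]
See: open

Do: stack.push[x→west]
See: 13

Do: maze.move[dir→west]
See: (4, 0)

Do: maze.sense[dir→south]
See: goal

Do: maze.move[dir→south]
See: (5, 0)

Answer: (5, 0)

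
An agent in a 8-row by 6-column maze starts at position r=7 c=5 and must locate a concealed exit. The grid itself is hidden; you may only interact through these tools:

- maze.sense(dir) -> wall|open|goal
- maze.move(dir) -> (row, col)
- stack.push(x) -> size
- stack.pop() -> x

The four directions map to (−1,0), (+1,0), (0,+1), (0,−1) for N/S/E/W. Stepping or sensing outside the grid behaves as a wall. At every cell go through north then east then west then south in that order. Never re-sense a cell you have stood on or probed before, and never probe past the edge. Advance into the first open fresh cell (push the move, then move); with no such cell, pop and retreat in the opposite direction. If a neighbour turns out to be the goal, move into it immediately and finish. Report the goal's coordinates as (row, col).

CALL sense[dir='north']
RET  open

CALL push[x='north']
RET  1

CALL move[dir='north']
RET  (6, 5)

CALL sense[dir='north']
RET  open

CALL push[x='north']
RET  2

CALL move[dir='north']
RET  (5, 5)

CALL sense[dir='north']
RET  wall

CALL sense[dir='west']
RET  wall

CALL pop[]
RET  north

CALL move[dir='south']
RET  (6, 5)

CALL sense[dir='west']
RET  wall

CALL pop[]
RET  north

CALL move[dir='south']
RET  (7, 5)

CALL sense[dir='west']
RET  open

CALL push[x='west']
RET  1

CALL move[dir='west']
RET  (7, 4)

CALL sense[dir='west']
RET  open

CALL push[x='west']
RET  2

CALL move[dir='west']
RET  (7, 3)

CALL sense[dir='north']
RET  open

CALL push[x='north']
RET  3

CALL move[dir='north']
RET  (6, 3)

CALL sense[dir='north']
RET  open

CALL push[x='north']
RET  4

CALL move[dir='north']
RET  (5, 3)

CALL sense[dir='north']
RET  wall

CALL sense[dir='west']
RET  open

CALL push[x='west']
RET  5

CALL move[dir='west']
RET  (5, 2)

CALL sense[dir='north']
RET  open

CALL push[x='north']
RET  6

CALL move[dir='north']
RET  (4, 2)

CALL sense[dir='north']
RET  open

CALL push[x='north']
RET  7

CALL move[dir='north']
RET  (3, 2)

CALL sense[dir='north']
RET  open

CALL push[x='north']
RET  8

CALL move[dir='north']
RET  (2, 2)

CALL sense[dir='north']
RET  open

CALL push[x='north']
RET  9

CALL move[dir='north']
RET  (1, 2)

CALL sense[dir='north']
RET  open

CALL push[x='north']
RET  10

CALL move[dir='north']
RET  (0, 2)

CALL sense[dir='east']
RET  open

CALL push[x='east']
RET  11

CALL move[dir='east']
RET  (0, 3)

CALL sense[dir='east']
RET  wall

CALL sense[dir='south']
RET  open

CALL push[x='south']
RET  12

CALL move[dir='south']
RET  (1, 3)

CALL sense[dir='east']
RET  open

CALL push[x='east']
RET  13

CALL move[dir='east']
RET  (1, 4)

CALL sense[dir='east']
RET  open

CALL push[x='east']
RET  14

CALL move[dir='east']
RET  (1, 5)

CALL sense[dir='north']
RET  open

CALL push[x='north']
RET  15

CALL move[dir='north']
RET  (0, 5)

CALL pop[]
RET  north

CALL move[dir='south']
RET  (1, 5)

CALL sense[dir='south']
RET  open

CALL push[x='south']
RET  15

CALL move[dir='south']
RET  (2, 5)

CALL sense[dir='west']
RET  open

CALL push[x='west']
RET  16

CALL move[dir='west']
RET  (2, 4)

CALL sense[dir='west']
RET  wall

CALL sense[dir='south']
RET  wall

CALL pop[]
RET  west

CALL move[dir='east']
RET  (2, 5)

CALL sense[dir='south']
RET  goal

CALL move[dir='south']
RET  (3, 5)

Answer: (3, 5)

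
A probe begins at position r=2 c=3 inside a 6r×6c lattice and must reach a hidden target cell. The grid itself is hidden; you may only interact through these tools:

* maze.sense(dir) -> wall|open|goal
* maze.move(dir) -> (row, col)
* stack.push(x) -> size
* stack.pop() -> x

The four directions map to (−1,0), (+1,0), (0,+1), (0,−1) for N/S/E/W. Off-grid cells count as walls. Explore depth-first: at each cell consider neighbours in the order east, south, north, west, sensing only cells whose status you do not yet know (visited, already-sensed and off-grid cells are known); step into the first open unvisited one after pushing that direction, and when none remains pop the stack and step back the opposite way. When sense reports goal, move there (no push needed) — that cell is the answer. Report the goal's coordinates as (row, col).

[in] maze.sense dir→east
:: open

[in] stack.push x→east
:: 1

[in] maze.move dir→east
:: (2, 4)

[in] maze.sense dir→east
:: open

[in] stack.push x→east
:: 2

[in] maze.move dir→east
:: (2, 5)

[in] maze.sense dir→south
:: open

[in] stack.push x→south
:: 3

[in] maze.move dir→south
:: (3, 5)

[in] maze.sense dir→south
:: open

[in] stack.push x→south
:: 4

[in] maze.move dir→south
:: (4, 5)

[in] maze.sense dir→south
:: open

[in] stack.push x→south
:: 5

[in] maze.move dir→south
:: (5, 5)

[in] maze.sense dir→west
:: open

[in] stack.push x→west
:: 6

[in] maze.move dir→west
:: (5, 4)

[in] maze.sense dir→north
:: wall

[in] maze.sense dir→west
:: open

[in] stack.push x→west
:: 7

[in] maze.move dir→west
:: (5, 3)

[in] maze.sense dir→north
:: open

[in] stack.push x→north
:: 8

[in] maze.move dir→north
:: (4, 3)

[in] maze.sense dir→north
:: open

[in] stack.push x→north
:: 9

[in] maze.move dir→north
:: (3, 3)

[in] maze.sense dir→east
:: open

[in] stack.push x→east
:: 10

[in] maze.move dir→east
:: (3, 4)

[in] stack.pop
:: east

[in] maze.move dir→west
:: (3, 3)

[in] maze.sense dir→west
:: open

[in] stack.push x→west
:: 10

[in] maze.move dir→west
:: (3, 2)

[in] maze.sense dir→south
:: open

[in] stack.push x→south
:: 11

[in] maze.move dir→south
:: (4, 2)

[in] maze.sense dir→south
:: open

[in] stack.push x→south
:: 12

[in] maze.move dir→south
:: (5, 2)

[in] maze.sense dir→west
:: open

[in] stack.push x→west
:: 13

[in] maze.move dir→west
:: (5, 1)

[in] maze.sense dir→north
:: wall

[in] maze.sense dir→west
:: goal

[in] maze.move dir→west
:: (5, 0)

Answer: (5, 0)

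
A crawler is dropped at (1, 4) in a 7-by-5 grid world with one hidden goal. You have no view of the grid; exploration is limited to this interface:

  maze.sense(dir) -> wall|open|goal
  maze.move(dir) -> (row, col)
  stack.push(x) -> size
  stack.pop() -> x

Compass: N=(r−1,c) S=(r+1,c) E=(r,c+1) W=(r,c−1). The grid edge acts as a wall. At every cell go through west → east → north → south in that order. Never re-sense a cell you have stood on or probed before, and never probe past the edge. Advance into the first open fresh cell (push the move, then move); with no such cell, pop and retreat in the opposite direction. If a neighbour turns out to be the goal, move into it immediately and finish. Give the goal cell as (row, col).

Do: maze.sense[dir→west]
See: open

Do: stack.push[x→west]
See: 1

Do: maze.move[dir→west]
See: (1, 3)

Do: maze.sense[dir→west]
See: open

Do: stack.push[x→west]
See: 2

Do: maze.move[dir→west]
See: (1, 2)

Do: maze.sense[dir→west]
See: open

Do: stack.push[x→west]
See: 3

Do: maze.move[dir→west]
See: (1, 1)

Do: maze.sense[dir→west]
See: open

Do: stack.push[x→west]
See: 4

Do: maze.move[dir→west]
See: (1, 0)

Do: maze.sense[dir→north]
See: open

Do: stack.push[x→north]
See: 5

Do: maze.move[dir→north]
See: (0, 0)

Do: maze.sense[dir→east]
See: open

Do: stack.push[x→east]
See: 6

Do: maze.move[dir→east]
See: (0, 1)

Do: maze.sense[dir→east]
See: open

Do: stack.push[x→east]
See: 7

Do: maze.move[dir→east]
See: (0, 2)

Do: maze.sense[dir→east]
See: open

Do: stack.push[x→east]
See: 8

Do: maze.move[dir→east]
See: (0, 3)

Do: maze.sense[dir→east]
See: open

Do: stack.push[x→east]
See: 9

Do: maze.move[dir→east]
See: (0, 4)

Do: stack.pop[]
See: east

Do: maze.move[dir→west]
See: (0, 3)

Do: stack.pop[]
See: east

Do: maze.move[dir→west]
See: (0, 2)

Do: stack.pop[]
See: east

Do: maze.move[dir→west]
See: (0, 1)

Do: stack.pop[]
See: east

Do: maze.move[dir→west]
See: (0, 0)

Do: stack.pop[]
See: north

Do: maze.move[dir→south]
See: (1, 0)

Do: maze.sense[dir→south]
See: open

Do: stack.push[x→south]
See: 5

Do: maze.move[dir→south]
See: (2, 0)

Do: maze.sense[dir→east]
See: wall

Do: maze.sense[dir→south]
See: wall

Do: stack.pop[]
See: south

Do: maze.move[dir→north]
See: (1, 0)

Do: stack.pop[]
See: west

Do: maze.move[dir→east]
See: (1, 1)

Do: stack.pop[]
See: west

Do: maze.move[dir→east]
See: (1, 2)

Do: maze.sense[dir→south]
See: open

Do: stack.push[x→south]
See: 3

Do: maze.move[dir→south]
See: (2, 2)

Do: maze.sense[dir→east]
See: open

Do: stack.push[x→east]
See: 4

Do: maze.move[dir→east]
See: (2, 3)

Do: maze.sense[dir→east]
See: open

Do: stack.push[x→east]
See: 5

Do: maze.move[dir→east]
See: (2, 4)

Do: maze.sense[dir→south]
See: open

Do: stack.push[x→south]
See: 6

Do: maze.move[dir→south]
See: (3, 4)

Do: maze.sense[dir→west]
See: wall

Do: maze.sense[dir→south]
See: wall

Do: stack.pop[]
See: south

Do: maze.move[dir→north]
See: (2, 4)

Do: stack.pop[]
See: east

Do: maze.move[dir→west]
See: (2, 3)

Do: stack.pop[]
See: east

Do: maze.move[dir→west]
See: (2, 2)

Do: maze.sense[dir→south]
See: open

Do: stack.push[x→south]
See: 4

Do: maze.move[dir→south]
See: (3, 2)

Do: maze.sense[dir→west]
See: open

Do: stack.push[x→west]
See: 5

Do: maze.move[dir→west]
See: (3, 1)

Do: maze.sense[dir→south]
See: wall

Do: stack.pop[]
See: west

Do: maze.move[dir→east]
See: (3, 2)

Do: maze.sense[dir→south]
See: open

Do: stack.push[x→south]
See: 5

Do: maze.move[dir→south]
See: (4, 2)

Do: maze.sense[dir→east]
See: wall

Do: maze.sense[dir→south]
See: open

Do: stack.push[x→south]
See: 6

Do: maze.move[dir→south]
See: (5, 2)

Do: maze.sense[dir→west]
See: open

Do: stack.push[x→west]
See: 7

Do: maze.move[dir→west]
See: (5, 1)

Do: maze.sense[dir→west]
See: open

Do: stack.push[x→west]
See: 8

Do: maze.move[dir→west]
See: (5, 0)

Do: maze.sense[dir→north]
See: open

Do: stack.push[x→north]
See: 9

Do: maze.move[dir→north]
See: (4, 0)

Do: stack.pop[]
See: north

Do: maze.move[dir→south]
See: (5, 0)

Do: maze.sense[dir→south]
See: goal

Do: maze.move[dir→south]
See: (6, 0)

Answer: (6, 0)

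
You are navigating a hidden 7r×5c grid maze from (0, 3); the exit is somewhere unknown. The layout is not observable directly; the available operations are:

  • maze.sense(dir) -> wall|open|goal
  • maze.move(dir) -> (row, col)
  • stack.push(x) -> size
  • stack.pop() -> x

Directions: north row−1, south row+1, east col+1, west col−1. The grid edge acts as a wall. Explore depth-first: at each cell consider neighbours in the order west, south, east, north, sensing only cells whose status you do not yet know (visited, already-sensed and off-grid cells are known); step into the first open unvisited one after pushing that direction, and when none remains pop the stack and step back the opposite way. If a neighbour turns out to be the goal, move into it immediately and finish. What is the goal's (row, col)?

-> sense(west)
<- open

-> push(west)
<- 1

-> move(west)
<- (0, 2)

-> sense(west)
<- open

-> push(west)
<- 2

-> move(west)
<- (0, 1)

-> sense(west)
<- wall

-> sense(south)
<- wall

-> pop()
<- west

-> move(east)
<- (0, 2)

-> sense(south)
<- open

-> push(south)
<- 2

-> move(south)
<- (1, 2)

-> sense(south)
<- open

-> push(south)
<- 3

-> move(south)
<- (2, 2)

-> sense(west)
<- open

-> push(west)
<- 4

-> move(west)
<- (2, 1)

-> sense(west)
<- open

-> push(west)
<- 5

-> move(west)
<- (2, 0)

-> sense(south)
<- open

-> push(south)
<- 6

-> move(south)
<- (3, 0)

-> sense(south)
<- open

-> push(south)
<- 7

-> move(south)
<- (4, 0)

-> sense(south)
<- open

-> push(south)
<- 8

-> move(south)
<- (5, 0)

-> sense(south)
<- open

-> push(south)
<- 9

-> move(south)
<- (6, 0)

-> sense(east)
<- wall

-> pop()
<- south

-> move(north)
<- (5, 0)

-> sense(east)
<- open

-> push(east)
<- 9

-> move(east)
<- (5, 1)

-> sense(east)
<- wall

-> sense(north)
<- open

-> push(north)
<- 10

-> move(north)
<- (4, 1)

-> sense(east)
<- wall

-> sense(north)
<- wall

-> pop()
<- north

-> move(south)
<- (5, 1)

-> pop()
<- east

-> move(west)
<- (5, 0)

-> pop()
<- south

-> move(north)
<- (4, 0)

-> pop()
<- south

-> move(north)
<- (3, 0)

-> pop()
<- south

-> move(north)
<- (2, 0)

-> sense(north)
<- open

-> push(north)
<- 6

-> move(north)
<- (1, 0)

-> pop()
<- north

-> move(south)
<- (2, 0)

-> pop()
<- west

-> move(east)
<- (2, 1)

-> pop()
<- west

-> move(east)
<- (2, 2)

-> sense(south)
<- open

-> push(south)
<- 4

-> move(south)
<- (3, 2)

-> sense(east)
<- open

-> push(east)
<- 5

-> move(east)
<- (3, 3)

-> sense(south)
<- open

-> push(south)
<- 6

-> move(south)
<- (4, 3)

-> sense(south)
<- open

-> push(south)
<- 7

-> move(south)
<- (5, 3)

-> sense(south)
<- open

-> push(south)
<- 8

-> move(south)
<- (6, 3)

-> sense(west)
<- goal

-> move(west)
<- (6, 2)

Answer: (6, 2)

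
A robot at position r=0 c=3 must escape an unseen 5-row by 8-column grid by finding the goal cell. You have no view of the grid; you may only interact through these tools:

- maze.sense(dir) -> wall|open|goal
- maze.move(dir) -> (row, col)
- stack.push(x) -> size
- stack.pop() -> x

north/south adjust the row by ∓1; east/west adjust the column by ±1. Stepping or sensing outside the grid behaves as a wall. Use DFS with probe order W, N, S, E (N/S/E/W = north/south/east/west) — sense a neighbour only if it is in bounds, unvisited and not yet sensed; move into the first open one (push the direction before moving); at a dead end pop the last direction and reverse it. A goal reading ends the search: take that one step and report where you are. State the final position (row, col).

I try sense passing west, giving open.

Next I call push passing west, and observe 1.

I run move passing west, yielding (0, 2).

Now I run sense passing west, which returns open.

I try push passing west, — result: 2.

I run move passing west, and observe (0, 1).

Now I run sense passing west, which returns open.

Now I run push passing west, and observe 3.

I run move passing west, and get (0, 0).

Then sense passing south, yielding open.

Then push passing south, and see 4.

Using move passing south, and see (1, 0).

I use sense passing south, yielding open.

I try push passing south, and observe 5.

Invoking move passing south, and observe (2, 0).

Invoking sense passing south, → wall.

Next I call sense passing east, yielding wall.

I call pop, giving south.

I use move passing north, and observe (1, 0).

I call sense passing east, and observe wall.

I use pop(), and see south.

Calling move passing north, — result: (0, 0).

Now I run pop, which returns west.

I run move passing east, : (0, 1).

I use pop(), — result: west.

I try move passing east, — result: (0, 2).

I run sense passing south, which returns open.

I try push passing south, : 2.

Calling move passing south, — result: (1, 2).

Then sense passing south, and get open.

Using push passing south, and observe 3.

Using move passing south, giving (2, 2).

Then sense passing south, : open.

I use push passing south, — result: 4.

Using move passing south, and observe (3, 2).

Using sense passing west, and see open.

Then push passing west, and get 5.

Next I call move passing west, — result: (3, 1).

Now I run sense passing south, and see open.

I use push passing south, yielding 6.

Next I call move passing south, which returns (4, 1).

I invoke sense passing west, — result: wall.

Invoking sense passing east, yielding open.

Calling push passing east, and get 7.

I run move passing east, and get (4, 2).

Calling sense passing east, → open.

I call push passing east, : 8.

Using move passing east, giving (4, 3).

Next I call sense passing north, → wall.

I run sense passing east, and observe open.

I run push passing east, giving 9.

Using move passing east, → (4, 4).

Next I call sense passing north, and observe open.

Now I run push passing north, giving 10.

Invoking move passing north, which returns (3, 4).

I invoke sense passing north, which returns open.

Using push passing north, : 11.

Invoking move passing north, and get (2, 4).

I use sense passing west, — result: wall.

Next I call sense passing north, — result: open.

Then push passing north, giving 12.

Using move passing north, — result: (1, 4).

I try sense passing west, : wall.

Now I run sense passing north, — result: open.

I use push passing north, which returns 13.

I use move passing north, and see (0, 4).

I use sense passing east, and observe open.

Now I run push passing east, : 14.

Invoking move passing east, giving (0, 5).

I run sense passing south, → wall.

I use sense passing east, : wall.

I use pop(), and observe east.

Now I run move passing west, → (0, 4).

Then pop(), : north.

Next I call move passing south, and get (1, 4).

I run pop(), and get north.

Next I call move passing south, which returns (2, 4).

I call sense passing east, and get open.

I run push passing east, — result: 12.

Invoking move passing east, and get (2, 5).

I invoke sense passing south, and see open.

I use push passing south, → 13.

Now I run move passing south, : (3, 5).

Then sense passing south, and see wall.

Calling sense passing east, → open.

Invoking push passing east, → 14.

Calling move passing east, : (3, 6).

Calling sense passing north, giving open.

Then push passing north, and observe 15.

Next I call move passing north, and observe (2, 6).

Then sense passing north, and observe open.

I invoke push passing north, → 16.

Invoking move passing north, and observe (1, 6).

Using sense passing east, which returns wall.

I call pop, and observe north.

Invoking move passing south, and observe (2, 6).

Using sense passing east, which returns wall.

Using pop, and see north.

I run move passing south, → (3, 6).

I run sense passing south, giving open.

I run push passing south, : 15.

Now I run move passing south, → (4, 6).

I call sense passing east, and get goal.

Calling move passing east, and see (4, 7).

Answer: (4, 7)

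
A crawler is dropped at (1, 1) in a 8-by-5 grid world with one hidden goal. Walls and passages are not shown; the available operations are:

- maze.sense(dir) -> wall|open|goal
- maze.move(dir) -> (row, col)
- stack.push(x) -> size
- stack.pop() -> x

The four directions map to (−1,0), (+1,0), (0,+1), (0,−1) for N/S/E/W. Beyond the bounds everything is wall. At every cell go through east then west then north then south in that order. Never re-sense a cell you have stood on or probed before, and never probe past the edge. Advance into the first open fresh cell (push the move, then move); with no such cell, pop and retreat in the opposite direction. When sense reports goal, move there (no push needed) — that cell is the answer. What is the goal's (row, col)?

Now I run sense on dir→east, giving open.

Now I run push on x→east, yielding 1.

I try move on dir→east, : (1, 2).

Using sense on dir→east, giving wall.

Then sense on dir→north, and get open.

Next I call push on x→north, and observe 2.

Now I run move on dir→north, and see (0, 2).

I call sense on dir→east, and get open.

Now I run push on x→east, and see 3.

I run move on dir→east, — result: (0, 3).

I try sense on dir→east, : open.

I invoke push on x→east, → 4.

Using move on dir→east, : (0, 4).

Next I call sense on dir→south, → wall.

Now I run pop, and see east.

Invoking move on dir→west, and get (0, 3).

Now I run pop(), which returns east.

Calling move on dir→west, and observe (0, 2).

Calling sense on dir→west, and get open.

I run push on x→west, yielding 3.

Then move on dir→west, and get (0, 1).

I use sense on dir→west, : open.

Invoking push on x→west, : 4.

Invoking move on dir→west, and see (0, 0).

Next I call sense on dir→south, yielding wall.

Using pop(), yielding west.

Using move on dir→east, : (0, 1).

Then pop(), yielding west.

I call move on dir→east, — result: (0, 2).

I use pop, and get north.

I try move on dir→south, → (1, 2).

I call sense on dir→south, → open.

Using push on x→south, — result: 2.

Now I run move on dir→south, and see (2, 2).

Then sense on dir→east, and observe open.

I call push on x→east, which returns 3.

Invoking move on dir→east, — result: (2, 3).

Using sense on dir→east, and get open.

Next I call push on x→east, yielding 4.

Then move on dir→east, and see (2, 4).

Next I call sense on dir→south, — result: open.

I use push on x→south, which returns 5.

Next I call move on dir→south, and get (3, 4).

Now I run sense on dir→west, → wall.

I invoke sense on dir→south, and see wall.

Now I run pop(), giving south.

Then move on dir→north, giving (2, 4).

I try pop(), yielding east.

Using move on dir→west, giving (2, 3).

Next I call pop, → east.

I use move on dir→west, which returns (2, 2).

Then sense on dir→west, yielding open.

Next I call push on x→west, : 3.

Calling move on dir→west, giving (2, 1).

Using sense on dir→west, and get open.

Calling push on x→west, — result: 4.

I run move on dir→west, and see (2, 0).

Using sense on dir→south, yielding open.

I try push on x→south, and get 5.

Now I run move on dir→south, yielding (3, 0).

Using sense on dir→east, → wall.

Invoking sense on dir→south, which returns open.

I call push on x→south, : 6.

I invoke move on dir→south, and see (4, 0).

I run sense on dir→east, giving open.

Next I call push on x→east, and see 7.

Next I call move on dir→east, → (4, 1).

I call sense on dir→east, and observe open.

I try push on x→east, yielding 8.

Invoking move on dir→east, yielding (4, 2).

I use sense on dir→east, which returns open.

Now I run push on x→east, and get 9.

I call move on dir→east, and observe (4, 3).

Next I call sense on dir→south, and see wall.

Then pop, and see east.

Now I run move on dir→west, and see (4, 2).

I use sense on dir→north, yielding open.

Using push on x→north, → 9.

Invoking move on dir→north, yielding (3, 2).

Using pop(), — result: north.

I invoke move on dir→south, which returns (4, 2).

Next I call sense on dir→south, and get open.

Invoking push on x→south, — result: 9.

I call move on dir→south, and observe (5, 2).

I try sense on dir→west, — result: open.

I run push on x→west, and get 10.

Calling move on dir→west, — result: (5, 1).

I call sense on dir→west, and observe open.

I try push on x→west, and get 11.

Using move on dir→west, which returns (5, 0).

Then sense on dir→south, and see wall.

Now I run pop, which returns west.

Invoking move on dir→east, yielding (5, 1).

I try sense on dir→south, and observe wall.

I run pop, and get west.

I run move on dir→east, : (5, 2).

I run sense on dir→south, and observe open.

I call push on x→south, → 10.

Using move on dir→south, giving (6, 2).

I try sense on dir→east, and see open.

Calling push on x→east, which returns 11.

Invoking move on dir→east, → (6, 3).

Using sense on dir→east, and get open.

Calling push on x→east, which returns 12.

Then move on dir→east, and observe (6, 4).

Using sense on dir→north, and see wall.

I invoke sense on dir→south, → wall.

I try pop(), — result: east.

Then move on dir→west, and get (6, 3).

Then sense on dir→south, and get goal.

I use move on dir→south, : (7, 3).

Answer: (7, 3)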